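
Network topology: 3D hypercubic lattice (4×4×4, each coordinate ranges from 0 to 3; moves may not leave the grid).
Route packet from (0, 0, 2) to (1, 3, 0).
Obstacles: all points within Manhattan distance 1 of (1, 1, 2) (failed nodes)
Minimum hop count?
6
(one shortest path: (0, 0, 2) → (0, 0, 1) → (1, 0, 1) → (1, 0, 0) → (1, 1, 0) → (1, 2, 0) → (1, 3, 0))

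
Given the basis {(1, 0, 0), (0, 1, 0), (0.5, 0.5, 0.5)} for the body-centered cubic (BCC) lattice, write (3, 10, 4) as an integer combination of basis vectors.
-b₁ + 6b₂ + 8b₃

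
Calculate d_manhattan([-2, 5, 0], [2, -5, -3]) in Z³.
17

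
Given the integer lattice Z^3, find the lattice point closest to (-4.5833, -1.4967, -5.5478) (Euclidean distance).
(-5, -1, -6)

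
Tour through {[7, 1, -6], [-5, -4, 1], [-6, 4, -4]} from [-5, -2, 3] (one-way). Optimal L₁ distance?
36
(one optimal route: (-5, -2, 3) → (-5, -4, 1) → (-6, 4, -4) → (7, 1, -6))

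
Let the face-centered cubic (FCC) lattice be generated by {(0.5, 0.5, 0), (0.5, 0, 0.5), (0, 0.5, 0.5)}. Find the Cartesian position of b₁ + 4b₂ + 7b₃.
(2.5, 4, 5.5)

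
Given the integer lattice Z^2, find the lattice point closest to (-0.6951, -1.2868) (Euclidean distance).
(-1, -1)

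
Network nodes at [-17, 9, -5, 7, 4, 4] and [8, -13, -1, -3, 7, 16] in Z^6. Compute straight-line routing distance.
37.1214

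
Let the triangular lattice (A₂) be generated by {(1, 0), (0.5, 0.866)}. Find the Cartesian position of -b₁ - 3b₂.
(-2.5, -2.598)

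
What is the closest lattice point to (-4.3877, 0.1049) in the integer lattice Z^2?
(-4, 0)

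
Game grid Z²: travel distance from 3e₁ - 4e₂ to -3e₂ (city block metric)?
4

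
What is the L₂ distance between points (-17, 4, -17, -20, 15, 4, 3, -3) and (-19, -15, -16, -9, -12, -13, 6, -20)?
42.4617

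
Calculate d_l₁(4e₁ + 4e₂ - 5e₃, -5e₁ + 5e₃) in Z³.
23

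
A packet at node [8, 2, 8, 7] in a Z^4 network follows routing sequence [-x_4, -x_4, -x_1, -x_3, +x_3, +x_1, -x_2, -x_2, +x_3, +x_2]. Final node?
(8, 1, 9, 5)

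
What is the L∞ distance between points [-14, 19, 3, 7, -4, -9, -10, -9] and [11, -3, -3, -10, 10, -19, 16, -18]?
26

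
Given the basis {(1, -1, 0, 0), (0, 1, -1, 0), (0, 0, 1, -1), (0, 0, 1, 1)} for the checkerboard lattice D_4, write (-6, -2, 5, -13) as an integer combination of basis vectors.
-6b₁ - 8b₂ + 5b₃ - 8b₄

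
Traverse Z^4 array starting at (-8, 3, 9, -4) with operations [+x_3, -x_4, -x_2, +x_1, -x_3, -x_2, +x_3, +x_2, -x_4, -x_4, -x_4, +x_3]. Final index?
(-7, 2, 11, -8)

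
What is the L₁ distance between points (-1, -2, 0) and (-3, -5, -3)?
8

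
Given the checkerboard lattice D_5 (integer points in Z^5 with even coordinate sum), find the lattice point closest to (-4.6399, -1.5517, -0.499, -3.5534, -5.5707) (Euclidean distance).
(-5, -2, -1, -4, -6)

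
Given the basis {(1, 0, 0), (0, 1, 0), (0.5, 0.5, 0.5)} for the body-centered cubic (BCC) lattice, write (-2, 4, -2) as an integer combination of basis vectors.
6b₂ - 4b₃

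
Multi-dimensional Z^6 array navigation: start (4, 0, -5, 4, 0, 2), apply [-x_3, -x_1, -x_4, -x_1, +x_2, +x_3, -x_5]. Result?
(2, 1, -5, 3, -1, 2)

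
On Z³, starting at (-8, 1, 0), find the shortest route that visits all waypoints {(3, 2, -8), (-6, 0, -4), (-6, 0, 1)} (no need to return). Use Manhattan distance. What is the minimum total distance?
24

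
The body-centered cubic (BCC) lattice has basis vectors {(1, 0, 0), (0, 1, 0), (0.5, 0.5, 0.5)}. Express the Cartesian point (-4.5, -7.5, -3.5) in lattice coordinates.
-b₁ - 4b₂ - 7b₃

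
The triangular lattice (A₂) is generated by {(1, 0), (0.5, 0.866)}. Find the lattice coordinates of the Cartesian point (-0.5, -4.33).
2b₁ - 5b₂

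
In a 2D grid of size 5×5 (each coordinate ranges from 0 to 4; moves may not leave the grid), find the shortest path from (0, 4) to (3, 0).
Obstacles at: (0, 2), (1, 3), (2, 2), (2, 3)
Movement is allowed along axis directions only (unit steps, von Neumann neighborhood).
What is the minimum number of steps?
7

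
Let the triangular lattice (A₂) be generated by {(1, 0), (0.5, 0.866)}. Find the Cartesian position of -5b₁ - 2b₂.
(-6, -1.732)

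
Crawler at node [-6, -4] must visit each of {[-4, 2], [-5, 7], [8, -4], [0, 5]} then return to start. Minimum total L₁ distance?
52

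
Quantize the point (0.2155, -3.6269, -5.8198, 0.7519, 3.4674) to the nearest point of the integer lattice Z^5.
(0, -4, -6, 1, 3)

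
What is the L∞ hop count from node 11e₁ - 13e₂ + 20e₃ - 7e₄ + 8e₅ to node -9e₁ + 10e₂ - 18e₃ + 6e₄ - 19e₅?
38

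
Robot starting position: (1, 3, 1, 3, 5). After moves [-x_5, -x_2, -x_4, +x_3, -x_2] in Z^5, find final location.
(1, 1, 2, 2, 4)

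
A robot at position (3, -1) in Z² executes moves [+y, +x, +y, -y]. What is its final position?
(4, 0)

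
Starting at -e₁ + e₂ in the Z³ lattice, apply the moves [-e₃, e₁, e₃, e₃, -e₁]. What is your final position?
(-1, 1, 1)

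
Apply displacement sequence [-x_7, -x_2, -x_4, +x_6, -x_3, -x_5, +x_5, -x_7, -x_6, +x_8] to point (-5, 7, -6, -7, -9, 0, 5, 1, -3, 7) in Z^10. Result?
(-5, 6, -7, -8, -9, 0, 3, 2, -3, 7)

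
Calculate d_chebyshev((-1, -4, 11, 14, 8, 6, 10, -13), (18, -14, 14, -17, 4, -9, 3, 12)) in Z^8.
31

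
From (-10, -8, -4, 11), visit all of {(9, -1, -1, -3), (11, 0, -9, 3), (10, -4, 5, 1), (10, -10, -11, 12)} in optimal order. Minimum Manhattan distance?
83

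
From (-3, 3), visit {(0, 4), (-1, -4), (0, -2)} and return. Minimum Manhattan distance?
22
(one optimal route: (-3, 3) → (0, 4) → (0, -2) → (-1, -4) → (-3, 3))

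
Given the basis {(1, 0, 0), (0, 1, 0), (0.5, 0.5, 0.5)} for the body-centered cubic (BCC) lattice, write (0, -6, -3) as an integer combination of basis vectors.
3b₁ - 3b₂ - 6b₃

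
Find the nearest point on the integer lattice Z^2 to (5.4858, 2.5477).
(5, 3)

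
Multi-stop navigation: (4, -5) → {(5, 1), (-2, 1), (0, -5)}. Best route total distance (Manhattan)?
19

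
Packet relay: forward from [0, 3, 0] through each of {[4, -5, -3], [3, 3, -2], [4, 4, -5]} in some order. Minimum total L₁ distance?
21
(one optimal route: (0, 3, 0) → (3, 3, -2) → (4, 4, -5) → (4, -5, -3))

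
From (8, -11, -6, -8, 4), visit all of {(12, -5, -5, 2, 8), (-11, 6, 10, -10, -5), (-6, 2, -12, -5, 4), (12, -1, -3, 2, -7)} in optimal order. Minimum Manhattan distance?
139
(one optimal route: (8, -11, -6, -8, 4) → (12, -5, -5, 2, 8) → (12, -1, -3, 2, -7) → (-6, 2, -12, -5, 4) → (-11, 6, 10, -10, -5))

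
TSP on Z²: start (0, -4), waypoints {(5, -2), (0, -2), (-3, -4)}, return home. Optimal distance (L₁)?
20
(one optimal route: (0, -4) → (5, -2) → (0, -2) → (-3, -4) → (0, -4))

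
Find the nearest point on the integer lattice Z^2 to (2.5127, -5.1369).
(3, -5)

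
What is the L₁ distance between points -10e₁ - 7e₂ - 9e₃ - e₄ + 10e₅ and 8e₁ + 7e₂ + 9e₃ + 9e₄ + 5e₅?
65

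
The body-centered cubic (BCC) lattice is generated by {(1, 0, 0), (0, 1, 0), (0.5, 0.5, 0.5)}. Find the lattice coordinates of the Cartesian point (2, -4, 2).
-6b₂ + 4b₃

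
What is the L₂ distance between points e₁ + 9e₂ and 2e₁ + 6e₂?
3.16228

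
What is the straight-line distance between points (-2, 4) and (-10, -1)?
9.43398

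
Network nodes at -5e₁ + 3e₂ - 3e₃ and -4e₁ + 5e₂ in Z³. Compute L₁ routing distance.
6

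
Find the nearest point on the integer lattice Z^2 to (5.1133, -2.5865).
(5, -3)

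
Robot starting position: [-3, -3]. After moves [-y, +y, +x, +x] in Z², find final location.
(-1, -3)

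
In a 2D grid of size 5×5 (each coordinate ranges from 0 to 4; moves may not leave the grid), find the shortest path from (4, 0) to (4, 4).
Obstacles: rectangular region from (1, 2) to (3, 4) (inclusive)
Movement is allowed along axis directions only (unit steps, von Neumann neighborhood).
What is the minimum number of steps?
4
(one shortest path: (4, 0) → (4, 1) → (4, 2) → (4, 3) → (4, 4))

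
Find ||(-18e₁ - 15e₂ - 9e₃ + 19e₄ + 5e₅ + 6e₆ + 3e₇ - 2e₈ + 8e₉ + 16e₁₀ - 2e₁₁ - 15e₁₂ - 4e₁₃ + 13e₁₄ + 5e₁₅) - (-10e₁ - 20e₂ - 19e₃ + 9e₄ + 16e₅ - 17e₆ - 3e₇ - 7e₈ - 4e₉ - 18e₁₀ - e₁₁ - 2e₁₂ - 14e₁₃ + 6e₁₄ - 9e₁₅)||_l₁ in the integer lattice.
169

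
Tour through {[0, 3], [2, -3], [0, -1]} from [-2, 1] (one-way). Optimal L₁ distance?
12
(one optimal route: (-2, 1) → (0, 3) → (0, -1) → (2, -3))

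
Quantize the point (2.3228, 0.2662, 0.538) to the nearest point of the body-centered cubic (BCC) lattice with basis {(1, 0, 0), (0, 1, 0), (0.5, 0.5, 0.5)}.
(2.5, 0.5, 0.5)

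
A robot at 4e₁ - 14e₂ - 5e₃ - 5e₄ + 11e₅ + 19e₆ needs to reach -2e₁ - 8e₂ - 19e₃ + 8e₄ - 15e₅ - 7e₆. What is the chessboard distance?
26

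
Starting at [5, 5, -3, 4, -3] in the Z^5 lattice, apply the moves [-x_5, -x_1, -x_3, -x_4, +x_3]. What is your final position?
(4, 5, -3, 3, -4)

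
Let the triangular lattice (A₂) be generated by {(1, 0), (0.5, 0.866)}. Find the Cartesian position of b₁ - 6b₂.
(-2, -5.196)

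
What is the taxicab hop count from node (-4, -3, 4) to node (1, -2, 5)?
7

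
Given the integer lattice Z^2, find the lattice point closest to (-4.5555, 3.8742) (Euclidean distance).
(-5, 4)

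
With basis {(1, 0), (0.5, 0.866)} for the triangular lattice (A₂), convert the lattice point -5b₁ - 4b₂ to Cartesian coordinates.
(-7, -3.464)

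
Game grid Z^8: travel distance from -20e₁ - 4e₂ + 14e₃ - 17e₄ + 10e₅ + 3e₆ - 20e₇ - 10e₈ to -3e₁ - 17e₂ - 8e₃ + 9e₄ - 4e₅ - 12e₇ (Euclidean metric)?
44.5758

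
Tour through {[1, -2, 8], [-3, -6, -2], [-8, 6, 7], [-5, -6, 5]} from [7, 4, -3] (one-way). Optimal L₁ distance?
61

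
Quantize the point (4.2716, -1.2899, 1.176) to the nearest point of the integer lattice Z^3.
(4, -1, 1)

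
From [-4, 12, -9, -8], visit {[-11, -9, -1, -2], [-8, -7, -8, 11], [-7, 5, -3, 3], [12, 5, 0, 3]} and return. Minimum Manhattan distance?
158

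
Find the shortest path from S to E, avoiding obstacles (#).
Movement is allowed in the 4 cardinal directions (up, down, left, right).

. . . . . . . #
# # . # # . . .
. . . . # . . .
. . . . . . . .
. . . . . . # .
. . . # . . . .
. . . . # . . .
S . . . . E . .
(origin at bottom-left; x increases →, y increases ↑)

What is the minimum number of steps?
5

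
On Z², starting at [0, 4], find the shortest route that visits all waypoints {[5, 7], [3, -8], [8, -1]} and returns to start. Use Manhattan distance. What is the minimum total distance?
46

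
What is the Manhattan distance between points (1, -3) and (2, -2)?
2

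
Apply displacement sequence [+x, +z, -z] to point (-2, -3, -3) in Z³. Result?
(-1, -3, -3)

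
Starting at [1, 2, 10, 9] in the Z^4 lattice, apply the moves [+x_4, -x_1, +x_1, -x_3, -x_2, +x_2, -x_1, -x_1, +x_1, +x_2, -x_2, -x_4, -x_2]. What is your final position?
(0, 1, 9, 9)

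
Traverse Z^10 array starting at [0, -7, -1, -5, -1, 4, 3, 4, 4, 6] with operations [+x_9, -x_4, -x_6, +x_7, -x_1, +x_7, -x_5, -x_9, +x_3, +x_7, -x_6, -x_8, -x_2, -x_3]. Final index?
(-1, -8, -1, -6, -2, 2, 6, 3, 4, 6)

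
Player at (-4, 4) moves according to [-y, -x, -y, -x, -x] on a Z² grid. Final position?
(-7, 2)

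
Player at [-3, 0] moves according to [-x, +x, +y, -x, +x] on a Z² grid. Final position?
(-3, 1)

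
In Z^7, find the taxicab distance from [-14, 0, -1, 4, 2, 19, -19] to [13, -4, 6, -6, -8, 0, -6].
90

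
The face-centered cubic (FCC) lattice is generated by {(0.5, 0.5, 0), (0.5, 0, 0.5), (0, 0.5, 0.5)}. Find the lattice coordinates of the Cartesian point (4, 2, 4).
2b₁ + 6b₂ + 2b₃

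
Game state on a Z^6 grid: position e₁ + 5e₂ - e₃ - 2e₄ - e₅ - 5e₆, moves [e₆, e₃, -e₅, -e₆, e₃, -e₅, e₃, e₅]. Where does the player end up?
(1, 5, 2, -2, -2, -5)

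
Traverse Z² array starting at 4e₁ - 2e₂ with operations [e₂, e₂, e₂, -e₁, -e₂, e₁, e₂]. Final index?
(4, 1)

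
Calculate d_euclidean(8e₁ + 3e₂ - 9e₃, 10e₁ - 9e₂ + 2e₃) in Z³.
16.4012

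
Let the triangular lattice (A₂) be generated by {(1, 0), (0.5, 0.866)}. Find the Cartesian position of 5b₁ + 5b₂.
(7.5, 4.33)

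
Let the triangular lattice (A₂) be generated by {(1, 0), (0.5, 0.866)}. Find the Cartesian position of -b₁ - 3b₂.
(-2.5, -2.598)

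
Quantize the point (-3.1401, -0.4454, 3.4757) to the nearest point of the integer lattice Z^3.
(-3, 0, 3)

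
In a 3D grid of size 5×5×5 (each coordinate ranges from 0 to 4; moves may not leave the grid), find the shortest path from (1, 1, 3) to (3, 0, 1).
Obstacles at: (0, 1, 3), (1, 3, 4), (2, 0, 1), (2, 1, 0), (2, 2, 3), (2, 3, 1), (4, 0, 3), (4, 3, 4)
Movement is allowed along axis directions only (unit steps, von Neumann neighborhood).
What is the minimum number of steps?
5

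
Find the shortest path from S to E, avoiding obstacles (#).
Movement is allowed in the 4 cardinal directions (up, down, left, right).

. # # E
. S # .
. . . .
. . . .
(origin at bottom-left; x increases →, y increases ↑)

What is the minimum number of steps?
5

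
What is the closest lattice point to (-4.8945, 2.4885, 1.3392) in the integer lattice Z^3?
(-5, 2, 1)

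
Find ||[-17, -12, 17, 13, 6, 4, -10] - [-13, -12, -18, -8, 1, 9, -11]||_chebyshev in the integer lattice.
35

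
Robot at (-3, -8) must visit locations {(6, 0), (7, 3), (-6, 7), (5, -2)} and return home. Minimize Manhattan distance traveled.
56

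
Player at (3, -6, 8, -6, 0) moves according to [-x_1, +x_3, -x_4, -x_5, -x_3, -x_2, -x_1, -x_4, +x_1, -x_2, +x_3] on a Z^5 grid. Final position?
(2, -8, 9, -8, -1)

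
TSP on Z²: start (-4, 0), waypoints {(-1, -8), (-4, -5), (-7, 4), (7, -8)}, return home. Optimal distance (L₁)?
52
(one optimal route: (-4, 0) → (-1, -8) → (7, -8) → (-4, -5) → (-7, 4) → (-4, 0))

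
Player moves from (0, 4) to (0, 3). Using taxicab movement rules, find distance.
1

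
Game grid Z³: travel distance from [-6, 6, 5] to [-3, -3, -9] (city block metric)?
26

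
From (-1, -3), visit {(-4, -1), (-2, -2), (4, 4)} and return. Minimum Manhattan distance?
30
(one optimal route: (-1, -3) → (-2, -2) → (-4, -1) → (4, 4) → (-1, -3))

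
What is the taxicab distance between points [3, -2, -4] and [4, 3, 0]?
10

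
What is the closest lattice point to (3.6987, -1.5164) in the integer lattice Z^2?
(4, -2)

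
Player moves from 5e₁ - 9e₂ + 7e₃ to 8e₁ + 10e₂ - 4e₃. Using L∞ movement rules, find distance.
19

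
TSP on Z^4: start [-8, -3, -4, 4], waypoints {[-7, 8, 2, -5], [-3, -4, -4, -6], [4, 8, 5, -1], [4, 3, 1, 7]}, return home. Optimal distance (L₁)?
100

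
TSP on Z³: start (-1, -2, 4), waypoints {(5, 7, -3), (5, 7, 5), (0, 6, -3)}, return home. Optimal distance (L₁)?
46
(one optimal route: (-1, -2, 4) → (5, 7, 5) → (5, 7, -3) → (0, 6, -3) → (-1, -2, 4))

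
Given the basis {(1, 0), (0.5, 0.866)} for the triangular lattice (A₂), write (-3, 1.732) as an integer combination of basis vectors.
-4b₁ + 2b₂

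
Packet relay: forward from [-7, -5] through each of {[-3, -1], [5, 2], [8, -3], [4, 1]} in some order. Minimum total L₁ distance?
27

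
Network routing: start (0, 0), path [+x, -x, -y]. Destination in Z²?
(0, -1)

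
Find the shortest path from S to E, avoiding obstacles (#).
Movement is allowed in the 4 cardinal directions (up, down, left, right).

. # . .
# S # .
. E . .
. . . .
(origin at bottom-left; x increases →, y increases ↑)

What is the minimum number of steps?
1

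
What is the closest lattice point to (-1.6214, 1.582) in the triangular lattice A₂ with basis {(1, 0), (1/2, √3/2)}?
(-2, 1.732)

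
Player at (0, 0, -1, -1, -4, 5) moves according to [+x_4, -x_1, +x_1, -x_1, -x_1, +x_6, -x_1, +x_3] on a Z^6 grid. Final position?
(-3, 0, 0, 0, -4, 6)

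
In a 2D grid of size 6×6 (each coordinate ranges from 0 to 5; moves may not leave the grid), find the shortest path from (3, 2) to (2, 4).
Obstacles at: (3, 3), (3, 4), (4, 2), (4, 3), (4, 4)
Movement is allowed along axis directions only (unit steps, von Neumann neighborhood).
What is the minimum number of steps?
3
(one shortest path: (3, 2) → (2, 2) → (2, 3) → (2, 4))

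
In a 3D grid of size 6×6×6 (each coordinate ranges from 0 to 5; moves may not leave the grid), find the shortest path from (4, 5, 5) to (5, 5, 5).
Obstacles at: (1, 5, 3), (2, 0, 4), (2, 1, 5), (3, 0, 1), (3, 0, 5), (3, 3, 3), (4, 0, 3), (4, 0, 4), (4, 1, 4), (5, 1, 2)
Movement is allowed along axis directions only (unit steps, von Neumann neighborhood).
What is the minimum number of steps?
1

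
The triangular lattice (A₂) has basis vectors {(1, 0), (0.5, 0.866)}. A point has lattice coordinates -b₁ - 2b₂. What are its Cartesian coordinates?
(-2, -1.732)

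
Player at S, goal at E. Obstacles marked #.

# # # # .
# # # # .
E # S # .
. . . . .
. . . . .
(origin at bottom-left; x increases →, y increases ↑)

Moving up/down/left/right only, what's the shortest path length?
4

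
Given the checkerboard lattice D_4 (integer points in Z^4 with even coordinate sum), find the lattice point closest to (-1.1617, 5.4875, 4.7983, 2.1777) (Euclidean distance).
(-1, 6, 5, 2)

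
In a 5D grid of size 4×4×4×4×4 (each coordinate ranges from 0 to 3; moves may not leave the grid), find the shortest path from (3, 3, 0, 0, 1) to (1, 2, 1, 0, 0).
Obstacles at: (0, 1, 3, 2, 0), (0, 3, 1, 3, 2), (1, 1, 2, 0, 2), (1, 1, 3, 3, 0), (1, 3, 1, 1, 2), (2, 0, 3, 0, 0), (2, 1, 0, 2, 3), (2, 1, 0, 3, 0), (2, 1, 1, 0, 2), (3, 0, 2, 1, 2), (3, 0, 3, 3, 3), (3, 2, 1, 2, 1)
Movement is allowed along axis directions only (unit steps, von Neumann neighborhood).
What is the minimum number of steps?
5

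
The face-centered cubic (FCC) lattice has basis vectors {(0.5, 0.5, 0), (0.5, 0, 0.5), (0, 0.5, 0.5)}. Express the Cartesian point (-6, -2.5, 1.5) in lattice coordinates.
-10b₁ - 2b₂ + 5b₃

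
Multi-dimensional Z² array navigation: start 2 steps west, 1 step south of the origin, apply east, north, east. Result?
(0, 0)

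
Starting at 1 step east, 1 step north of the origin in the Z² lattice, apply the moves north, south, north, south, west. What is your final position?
(0, 1)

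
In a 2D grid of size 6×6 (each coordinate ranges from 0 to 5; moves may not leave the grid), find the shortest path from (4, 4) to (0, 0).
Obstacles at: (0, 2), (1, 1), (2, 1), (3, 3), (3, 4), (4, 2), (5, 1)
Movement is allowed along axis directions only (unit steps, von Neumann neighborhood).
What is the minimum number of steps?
12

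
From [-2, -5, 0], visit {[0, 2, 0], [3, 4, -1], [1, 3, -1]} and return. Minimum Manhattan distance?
30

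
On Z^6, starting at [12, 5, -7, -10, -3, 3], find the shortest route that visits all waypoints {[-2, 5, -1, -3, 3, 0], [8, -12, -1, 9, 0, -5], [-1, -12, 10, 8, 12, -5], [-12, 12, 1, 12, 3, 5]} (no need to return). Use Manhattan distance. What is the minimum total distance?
170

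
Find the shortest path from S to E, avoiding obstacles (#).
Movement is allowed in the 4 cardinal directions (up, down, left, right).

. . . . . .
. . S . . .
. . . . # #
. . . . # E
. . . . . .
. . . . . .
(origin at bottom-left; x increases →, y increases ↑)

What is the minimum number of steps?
7
(one shortest path: (2, 4) → (3, 4) → (3, 3) → (3, 2) → (3, 1) → (4, 1) → (5, 1) → (5, 2))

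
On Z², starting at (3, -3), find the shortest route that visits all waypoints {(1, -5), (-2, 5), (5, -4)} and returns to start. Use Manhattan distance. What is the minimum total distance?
34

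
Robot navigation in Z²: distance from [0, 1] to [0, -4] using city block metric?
5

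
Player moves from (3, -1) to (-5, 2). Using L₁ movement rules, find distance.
11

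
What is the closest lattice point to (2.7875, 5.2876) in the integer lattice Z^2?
(3, 5)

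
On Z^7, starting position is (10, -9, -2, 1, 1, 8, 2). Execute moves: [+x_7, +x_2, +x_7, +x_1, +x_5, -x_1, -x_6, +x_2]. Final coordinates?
(10, -7, -2, 1, 2, 7, 4)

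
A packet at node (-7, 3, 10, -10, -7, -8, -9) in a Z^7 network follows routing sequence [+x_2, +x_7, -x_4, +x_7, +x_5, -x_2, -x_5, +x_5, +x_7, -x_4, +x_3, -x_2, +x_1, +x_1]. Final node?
(-5, 2, 11, -12, -6, -8, -6)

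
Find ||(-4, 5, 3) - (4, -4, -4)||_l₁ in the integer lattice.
24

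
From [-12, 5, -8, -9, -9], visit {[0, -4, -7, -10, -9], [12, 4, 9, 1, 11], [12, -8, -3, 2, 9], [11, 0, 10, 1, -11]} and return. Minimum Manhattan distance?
186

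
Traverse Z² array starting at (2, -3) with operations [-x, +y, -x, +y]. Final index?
(0, -1)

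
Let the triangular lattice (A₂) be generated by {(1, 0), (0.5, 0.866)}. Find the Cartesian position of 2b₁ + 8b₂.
(6, 6.928)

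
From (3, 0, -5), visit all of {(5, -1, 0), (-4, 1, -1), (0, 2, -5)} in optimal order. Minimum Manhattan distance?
26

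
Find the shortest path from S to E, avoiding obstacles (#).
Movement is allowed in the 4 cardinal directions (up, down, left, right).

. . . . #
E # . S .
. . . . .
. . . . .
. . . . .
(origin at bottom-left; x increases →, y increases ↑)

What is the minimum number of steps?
5
(one shortest path: (3, 3) → (2, 3) → (2, 2) → (1, 2) → (0, 2) → (0, 3))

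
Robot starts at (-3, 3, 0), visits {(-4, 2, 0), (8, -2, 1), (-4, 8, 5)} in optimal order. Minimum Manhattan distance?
39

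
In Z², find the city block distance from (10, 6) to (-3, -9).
28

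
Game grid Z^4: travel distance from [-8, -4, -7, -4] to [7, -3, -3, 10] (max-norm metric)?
15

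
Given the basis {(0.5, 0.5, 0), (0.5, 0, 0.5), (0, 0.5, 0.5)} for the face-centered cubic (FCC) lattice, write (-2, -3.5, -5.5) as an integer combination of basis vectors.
-4b₂ - 7b₃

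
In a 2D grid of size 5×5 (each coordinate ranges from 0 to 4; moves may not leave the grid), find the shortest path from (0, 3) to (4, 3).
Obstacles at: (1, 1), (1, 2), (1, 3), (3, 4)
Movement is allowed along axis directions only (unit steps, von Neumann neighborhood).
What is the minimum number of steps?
6
(one shortest path: (0, 3) → (0, 4) → (1, 4) → (2, 4) → (2, 3) → (3, 3) → (4, 3))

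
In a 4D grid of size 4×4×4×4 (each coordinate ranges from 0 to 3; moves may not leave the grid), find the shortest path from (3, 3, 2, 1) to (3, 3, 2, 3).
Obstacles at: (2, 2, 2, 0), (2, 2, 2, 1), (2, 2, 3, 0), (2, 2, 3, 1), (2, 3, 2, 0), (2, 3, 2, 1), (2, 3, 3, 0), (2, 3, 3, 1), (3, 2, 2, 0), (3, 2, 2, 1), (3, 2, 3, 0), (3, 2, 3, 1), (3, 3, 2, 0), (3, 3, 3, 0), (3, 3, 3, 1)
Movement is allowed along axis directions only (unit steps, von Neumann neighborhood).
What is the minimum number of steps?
2
(one shortest path: (3, 3, 2, 1) → (3, 3, 2, 2) → (3, 3, 2, 3))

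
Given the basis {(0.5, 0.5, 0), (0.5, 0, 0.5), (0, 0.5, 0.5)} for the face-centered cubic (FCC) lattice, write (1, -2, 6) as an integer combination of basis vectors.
-7b₁ + 9b₂ + 3b₃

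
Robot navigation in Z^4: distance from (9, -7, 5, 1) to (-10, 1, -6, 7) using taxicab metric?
44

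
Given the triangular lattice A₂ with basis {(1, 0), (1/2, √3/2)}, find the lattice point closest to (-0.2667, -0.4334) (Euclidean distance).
(-0.5, -0.866)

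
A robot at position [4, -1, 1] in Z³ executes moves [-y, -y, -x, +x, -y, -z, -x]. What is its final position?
(3, -4, 0)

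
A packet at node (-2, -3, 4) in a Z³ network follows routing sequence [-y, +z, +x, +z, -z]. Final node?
(-1, -4, 5)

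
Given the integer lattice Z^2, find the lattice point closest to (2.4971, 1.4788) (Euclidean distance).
(2, 1)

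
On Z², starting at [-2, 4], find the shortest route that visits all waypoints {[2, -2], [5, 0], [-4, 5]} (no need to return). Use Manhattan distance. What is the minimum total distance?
21
(one optimal route: (-2, 4) → (-4, 5) → (2, -2) → (5, 0))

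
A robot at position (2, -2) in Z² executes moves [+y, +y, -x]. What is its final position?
(1, 0)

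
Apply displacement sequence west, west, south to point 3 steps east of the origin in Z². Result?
(1, -1)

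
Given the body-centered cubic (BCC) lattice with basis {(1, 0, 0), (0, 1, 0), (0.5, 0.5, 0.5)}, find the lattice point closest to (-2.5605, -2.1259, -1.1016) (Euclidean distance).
(-3, -2, -1)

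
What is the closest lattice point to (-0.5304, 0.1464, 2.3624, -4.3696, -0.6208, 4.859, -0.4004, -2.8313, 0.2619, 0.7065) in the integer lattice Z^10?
(-1, 0, 2, -4, -1, 5, 0, -3, 0, 1)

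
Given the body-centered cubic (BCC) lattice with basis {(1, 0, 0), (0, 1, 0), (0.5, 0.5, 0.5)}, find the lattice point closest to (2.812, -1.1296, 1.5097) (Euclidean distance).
(2.5, -1.5, 1.5)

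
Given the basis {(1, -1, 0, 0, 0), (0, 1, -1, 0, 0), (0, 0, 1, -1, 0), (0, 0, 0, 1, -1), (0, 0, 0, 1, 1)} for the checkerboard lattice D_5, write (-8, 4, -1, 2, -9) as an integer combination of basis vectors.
-8b₁ - 4b₂ - 5b₃ + 3b₄ - 6b₅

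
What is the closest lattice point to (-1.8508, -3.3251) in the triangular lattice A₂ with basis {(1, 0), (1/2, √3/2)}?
(-2, -3.464)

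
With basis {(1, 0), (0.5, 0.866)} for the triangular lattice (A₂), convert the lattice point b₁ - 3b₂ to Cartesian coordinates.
(-0.5, -2.598)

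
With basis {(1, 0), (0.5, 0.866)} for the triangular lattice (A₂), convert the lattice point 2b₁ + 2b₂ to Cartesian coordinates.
(3, 1.732)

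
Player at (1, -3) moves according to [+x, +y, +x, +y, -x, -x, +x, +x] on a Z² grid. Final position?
(3, -1)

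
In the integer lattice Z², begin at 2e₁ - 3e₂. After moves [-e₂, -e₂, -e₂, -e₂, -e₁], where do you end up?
(1, -7)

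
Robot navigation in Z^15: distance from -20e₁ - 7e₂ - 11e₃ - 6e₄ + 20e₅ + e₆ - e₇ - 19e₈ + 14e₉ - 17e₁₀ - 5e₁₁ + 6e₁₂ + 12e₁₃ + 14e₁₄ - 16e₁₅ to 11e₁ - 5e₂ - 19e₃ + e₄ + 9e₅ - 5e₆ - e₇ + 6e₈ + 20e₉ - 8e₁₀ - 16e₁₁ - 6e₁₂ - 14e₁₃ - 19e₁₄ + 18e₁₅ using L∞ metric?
34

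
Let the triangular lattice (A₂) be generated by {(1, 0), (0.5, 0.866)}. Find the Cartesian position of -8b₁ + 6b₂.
(-5, 5.196)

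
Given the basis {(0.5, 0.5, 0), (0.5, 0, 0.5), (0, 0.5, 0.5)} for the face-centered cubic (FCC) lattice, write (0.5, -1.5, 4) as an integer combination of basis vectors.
-5b₁ + 6b₂ + 2b₃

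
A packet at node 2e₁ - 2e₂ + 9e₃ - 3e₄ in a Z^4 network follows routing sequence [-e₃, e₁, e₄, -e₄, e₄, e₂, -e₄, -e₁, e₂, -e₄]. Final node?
(2, 0, 8, -4)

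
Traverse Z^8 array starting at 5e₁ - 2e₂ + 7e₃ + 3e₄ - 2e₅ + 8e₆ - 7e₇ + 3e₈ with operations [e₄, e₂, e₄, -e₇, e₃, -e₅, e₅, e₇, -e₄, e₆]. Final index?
(5, -1, 8, 4, -2, 9, -7, 3)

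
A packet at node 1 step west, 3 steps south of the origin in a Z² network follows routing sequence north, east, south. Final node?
(0, -3)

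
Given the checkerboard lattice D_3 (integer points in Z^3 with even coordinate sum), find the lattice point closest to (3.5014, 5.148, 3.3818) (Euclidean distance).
(4, 5, 3)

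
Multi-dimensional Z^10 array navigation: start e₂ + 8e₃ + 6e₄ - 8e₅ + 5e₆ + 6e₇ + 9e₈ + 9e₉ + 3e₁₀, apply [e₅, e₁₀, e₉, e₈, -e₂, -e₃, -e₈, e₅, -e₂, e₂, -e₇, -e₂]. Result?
(0, -1, 7, 6, -6, 5, 5, 9, 10, 4)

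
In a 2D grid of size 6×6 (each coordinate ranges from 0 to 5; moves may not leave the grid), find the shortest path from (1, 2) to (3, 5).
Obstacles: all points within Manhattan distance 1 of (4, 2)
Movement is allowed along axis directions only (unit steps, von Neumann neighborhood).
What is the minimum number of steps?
5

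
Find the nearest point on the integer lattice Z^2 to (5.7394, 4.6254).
(6, 5)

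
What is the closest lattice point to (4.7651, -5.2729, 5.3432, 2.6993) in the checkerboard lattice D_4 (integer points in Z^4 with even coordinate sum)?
(5, -5, 5, 3)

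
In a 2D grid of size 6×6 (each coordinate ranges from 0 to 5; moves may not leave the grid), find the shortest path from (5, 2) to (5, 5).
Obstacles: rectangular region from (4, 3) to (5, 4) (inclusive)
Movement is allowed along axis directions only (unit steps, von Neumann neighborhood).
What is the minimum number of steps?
7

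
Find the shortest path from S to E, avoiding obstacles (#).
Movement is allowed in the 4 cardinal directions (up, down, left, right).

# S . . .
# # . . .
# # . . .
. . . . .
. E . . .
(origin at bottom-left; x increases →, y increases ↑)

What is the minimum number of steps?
6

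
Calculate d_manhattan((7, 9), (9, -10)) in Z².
21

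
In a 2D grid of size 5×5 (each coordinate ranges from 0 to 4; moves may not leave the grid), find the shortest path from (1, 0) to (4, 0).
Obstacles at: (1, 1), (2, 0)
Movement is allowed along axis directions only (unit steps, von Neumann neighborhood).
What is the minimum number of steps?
9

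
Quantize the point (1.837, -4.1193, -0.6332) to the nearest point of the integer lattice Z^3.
(2, -4, -1)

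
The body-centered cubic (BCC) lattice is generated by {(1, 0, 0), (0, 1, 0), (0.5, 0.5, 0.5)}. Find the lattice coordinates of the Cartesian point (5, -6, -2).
7b₁ - 4b₂ - 4b₃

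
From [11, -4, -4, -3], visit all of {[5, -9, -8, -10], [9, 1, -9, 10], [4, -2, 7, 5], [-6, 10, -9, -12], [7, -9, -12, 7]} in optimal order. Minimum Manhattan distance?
131
(one optimal route: (11, -4, -4, -3) → (4, -2, 7, 5) → (9, 1, -9, 10) → (7, -9, -12, 7) → (5, -9, -8, -10) → (-6, 10, -9, -12))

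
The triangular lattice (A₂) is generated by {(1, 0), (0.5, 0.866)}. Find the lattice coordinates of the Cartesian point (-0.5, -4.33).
2b₁ - 5b₂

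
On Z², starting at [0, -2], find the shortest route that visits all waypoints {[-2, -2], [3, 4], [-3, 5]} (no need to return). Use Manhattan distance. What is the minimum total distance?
17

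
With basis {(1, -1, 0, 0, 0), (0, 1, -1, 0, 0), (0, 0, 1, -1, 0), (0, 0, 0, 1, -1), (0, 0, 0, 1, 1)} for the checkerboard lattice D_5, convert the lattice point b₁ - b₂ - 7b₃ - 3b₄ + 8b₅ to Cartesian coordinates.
(1, -2, -6, 12, 11)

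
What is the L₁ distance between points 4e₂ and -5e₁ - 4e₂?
13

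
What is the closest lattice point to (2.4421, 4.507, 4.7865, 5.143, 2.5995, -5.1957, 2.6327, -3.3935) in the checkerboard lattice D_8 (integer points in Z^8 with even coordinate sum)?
(2, 4, 5, 5, 3, -5, 3, -3)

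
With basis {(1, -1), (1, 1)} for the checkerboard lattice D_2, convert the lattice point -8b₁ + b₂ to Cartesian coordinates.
(-7, 9)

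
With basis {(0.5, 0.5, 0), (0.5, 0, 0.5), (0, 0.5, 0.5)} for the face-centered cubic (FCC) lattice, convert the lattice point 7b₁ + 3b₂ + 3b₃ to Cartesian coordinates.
(5, 5, 3)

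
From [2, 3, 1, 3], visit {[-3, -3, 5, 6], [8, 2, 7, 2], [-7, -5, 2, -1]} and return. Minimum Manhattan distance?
74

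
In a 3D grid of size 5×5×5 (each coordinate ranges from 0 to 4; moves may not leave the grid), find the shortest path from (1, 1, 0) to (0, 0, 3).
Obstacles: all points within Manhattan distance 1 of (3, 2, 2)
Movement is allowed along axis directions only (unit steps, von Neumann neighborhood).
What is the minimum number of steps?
5
(one shortest path: (1, 1, 0) → (0, 1, 0) → (0, 0, 0) → (0, 0, 1) → (0, 0, 2) → (0, 0, 3))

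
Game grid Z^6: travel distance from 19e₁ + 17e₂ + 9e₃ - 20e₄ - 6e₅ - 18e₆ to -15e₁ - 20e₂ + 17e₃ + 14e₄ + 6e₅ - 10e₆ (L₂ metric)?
62.8729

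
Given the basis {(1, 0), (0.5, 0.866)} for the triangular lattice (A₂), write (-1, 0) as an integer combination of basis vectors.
-b₁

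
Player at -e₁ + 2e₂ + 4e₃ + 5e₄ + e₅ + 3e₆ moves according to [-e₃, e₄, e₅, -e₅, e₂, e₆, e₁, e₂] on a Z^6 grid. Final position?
(0, 4, 3, 6, 1, 4)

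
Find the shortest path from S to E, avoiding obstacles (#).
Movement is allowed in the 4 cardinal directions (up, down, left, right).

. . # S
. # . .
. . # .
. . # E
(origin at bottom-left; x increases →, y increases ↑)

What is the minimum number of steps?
3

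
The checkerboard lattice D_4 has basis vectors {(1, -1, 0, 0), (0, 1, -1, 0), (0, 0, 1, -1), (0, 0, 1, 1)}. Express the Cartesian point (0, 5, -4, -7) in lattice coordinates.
5b₂ + 4b₃ - 3b₄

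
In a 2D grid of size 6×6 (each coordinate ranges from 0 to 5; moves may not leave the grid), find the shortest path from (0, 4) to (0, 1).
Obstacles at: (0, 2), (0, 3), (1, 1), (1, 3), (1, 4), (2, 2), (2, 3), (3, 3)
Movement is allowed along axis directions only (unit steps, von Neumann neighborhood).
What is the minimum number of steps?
15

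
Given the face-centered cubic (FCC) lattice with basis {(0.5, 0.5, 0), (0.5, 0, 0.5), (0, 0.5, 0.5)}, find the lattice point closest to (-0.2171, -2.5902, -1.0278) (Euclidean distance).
(-0.5, -2.5, -1)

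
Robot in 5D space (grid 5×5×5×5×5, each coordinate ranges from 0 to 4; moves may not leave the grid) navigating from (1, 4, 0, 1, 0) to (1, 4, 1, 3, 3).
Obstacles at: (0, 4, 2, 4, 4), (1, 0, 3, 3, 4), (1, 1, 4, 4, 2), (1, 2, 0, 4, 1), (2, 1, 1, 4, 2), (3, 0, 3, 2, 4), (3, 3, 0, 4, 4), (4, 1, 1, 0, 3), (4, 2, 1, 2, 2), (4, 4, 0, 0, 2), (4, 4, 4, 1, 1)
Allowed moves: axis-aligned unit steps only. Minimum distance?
6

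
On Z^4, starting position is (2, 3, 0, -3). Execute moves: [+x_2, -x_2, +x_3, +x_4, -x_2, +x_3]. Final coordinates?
(2, 2, 2, -2)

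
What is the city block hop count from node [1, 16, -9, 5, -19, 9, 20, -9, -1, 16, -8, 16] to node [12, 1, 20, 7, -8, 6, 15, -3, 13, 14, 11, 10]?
123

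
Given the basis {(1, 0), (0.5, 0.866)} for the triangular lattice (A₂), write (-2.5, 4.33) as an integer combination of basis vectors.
-5b₁ + 5b₂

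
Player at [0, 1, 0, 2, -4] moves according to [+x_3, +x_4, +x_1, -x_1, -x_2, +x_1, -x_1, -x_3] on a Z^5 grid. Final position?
(0, 0, 0, 3, -4)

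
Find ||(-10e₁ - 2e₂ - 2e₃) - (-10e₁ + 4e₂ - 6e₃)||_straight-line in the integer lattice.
7.2111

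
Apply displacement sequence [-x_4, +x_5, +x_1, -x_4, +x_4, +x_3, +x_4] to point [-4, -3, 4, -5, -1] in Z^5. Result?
(-3, -3, 5, -5, 0)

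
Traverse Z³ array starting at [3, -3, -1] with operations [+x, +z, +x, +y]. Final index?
(5, -2, 0)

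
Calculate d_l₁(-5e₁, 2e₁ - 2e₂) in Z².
9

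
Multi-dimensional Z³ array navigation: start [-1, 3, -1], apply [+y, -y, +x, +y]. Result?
(0, 4, -1)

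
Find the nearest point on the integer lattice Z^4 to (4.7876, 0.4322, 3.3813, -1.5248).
(5, 0, 3, -2)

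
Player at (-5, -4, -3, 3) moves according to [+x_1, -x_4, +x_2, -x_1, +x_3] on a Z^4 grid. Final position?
(-5, -3, -2, 2)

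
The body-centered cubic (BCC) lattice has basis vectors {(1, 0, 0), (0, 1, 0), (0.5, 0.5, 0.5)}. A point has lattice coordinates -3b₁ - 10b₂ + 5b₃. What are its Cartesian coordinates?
(-0.5, -7.5, 2.5)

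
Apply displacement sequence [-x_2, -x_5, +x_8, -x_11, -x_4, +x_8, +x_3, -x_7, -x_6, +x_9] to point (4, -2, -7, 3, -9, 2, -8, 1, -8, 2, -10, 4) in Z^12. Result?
(4, -3, -6, 2, -10, 1, -9, 3, -7, 2, -11, 4)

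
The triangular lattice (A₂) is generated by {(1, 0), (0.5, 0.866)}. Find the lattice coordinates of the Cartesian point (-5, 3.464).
-7b₁ + 4b₂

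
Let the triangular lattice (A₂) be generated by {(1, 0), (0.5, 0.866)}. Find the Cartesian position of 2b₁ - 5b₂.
(-0.5, -4.33)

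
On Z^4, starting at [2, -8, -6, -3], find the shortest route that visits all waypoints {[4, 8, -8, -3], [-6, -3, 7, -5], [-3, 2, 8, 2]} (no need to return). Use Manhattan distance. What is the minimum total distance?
70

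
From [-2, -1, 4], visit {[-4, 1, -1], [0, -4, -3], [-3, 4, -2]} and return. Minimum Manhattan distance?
38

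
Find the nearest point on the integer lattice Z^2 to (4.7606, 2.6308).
(5, 3)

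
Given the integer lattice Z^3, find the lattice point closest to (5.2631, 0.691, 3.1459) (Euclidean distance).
(5, 1, 3)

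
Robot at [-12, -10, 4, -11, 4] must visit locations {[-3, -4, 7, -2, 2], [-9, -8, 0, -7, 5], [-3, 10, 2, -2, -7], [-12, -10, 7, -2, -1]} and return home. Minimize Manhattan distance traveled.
120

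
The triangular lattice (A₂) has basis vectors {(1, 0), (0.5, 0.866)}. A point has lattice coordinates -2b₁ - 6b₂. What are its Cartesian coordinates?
(-5, -5.196)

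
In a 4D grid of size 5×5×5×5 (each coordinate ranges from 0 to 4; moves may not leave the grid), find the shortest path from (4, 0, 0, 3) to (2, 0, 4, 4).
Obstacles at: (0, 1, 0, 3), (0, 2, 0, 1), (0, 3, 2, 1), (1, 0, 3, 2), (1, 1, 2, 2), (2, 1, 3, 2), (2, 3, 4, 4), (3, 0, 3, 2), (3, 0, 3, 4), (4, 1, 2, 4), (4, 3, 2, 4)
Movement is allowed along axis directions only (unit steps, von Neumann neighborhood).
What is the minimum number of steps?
7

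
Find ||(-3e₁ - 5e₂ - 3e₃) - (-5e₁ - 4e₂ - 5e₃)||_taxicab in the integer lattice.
5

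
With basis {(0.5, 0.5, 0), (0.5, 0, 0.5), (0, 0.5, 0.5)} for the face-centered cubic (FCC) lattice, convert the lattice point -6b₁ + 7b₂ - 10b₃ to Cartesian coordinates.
(0.5, -8, -1.5)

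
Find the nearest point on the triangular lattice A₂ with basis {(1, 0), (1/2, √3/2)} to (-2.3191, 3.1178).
(-2, 3.464)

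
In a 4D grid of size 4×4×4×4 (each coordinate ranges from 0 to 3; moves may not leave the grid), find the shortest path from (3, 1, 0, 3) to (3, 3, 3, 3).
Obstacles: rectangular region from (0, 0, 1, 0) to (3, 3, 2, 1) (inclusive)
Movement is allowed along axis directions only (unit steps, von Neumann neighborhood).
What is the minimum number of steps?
5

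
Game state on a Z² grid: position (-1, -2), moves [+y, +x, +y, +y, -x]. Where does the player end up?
(-1, 1)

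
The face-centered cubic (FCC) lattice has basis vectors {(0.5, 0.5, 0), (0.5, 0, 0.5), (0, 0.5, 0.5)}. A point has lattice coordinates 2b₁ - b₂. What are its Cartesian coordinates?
(0.5, 1, -0.5)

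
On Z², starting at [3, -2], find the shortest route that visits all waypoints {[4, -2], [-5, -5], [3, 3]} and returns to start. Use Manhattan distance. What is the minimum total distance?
34
(one optimal route: (3, -2) → (4, -2) → (-5, -5) → (3, 3) → (3, -2))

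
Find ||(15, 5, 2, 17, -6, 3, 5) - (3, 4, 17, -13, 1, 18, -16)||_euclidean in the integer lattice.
44.5533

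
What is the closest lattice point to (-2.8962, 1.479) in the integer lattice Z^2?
(-3, 1)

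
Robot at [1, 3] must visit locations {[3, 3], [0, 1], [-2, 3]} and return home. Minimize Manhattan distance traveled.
14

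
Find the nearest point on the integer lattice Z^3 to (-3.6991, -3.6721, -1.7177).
(-4, -4, -2)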